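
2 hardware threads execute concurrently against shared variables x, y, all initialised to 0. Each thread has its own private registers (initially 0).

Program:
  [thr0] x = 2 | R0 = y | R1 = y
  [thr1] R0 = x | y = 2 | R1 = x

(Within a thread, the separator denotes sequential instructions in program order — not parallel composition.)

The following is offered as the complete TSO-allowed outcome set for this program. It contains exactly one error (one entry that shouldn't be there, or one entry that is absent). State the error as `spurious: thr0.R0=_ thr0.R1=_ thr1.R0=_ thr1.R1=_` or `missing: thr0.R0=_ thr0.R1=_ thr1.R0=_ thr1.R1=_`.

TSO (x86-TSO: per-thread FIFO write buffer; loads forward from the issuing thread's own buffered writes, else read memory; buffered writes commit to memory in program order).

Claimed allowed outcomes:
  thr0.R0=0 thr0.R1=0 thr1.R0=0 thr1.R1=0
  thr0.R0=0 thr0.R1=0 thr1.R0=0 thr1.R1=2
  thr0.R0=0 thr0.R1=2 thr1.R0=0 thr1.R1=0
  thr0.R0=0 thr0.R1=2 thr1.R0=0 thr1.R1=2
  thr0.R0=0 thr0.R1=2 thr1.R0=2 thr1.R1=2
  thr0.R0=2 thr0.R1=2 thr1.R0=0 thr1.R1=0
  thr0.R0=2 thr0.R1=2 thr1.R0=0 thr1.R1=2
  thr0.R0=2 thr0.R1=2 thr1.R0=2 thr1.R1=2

outcome vector order: (thr0.R0,thr0.R1,thr1.R0,thr1.R1)
TSO: 9 outcomes — {(0,0,0,0) (0,0,0,2) (0,0,2,2) (0,2,0,0) (0,2,0,2) (0,2,2,2) (2,2,0,0) (2,2,0,2) (2,2,2,2)}
TSO∖claimed = {(0,0,2,2)}

missing: thr0.R0=0 thr0.R1=0 thr1.R0=2 thr1.R1=2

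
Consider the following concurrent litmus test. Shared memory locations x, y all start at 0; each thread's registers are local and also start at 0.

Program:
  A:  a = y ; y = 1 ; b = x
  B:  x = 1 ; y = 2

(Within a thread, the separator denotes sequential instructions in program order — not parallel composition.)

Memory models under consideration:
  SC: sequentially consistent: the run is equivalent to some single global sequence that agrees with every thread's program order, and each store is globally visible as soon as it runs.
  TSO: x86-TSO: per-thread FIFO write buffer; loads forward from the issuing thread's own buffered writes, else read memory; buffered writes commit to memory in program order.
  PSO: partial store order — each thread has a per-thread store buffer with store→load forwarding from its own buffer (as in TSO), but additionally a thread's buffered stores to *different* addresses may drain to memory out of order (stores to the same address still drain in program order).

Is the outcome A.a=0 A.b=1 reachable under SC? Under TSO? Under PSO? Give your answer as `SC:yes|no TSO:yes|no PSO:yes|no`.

SC:yes TSO:yes PSO:yes

outcome vector order: (A.a,A.b)
[SC] allowed = {<0 0> <0 1> <2 1>}
[TSO] allowed = {<0 0> <0 1> <2 1>}
[PSO] allowed = {<0 0> <0 1> <2 0> <2 1>}
target <0 1> ∈ {SC,TSO,PSO}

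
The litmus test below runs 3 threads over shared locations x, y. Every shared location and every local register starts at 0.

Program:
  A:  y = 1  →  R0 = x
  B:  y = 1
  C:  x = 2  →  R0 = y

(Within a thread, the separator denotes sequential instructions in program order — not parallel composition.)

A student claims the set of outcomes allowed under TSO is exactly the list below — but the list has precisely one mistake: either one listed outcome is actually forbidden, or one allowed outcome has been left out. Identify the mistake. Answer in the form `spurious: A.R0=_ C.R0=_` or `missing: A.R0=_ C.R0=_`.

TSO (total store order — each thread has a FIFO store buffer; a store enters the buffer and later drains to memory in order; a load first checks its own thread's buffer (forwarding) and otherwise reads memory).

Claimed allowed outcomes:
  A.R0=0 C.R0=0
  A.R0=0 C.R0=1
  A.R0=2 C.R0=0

outcome vector order: (A.R0,C.R0)
TSO: 4 outcomes — {0/0, 0/1, 2/0, 2/1}
TSO∖claimed = {2/1}

missing: A.R0=2 C.R0=1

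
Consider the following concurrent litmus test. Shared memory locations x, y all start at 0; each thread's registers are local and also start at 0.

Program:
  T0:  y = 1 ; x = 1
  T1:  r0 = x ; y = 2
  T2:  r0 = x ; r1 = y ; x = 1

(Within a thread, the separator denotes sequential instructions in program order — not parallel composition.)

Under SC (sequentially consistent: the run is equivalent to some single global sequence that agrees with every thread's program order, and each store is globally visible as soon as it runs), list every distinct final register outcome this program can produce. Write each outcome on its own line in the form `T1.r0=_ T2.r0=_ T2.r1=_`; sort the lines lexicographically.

outcome vector order: (T1.r0,T2.r0,T2.r1)
|SC outcomes| = 10

T1.r0=0 T2.r0=0 T2.r1=0
T1.r0=0 T2.r0=0 T2.r1=1
T1.r0=0 T2.r0=0 T2.r1=2
T1.r0=0 T2.r0=1 T2.r1=1
T1.r0=0 T2.r0=1 T2.r1=2
T1.r0=1 T2.r0=0 T2.r1=0
T1.r0=1 T2.r0=0 T2.r1=1
T1.r0=1 T2.r0=0 T2.r1=2
T1.r0=1 T2.r0=1 T2.r1=1
T1.r0=1 T2.r0=1 T2.r1=2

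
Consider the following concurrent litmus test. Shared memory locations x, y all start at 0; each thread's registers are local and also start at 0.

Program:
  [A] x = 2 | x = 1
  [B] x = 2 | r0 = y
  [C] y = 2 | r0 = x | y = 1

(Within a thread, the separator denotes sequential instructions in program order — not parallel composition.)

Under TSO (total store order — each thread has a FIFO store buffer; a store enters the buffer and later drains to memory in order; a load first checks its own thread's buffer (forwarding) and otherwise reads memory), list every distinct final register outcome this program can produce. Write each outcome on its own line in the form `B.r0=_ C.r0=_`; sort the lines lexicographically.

outcome vector order: (B.r0,C.r0)
|TSO outcomes| = 9

B.r0=0 C.r0=0
B.r0=0 C.r0=1
B.r0=0 C.r0=2
B.r0=1 C.r0=0
B.r0=1 C.r0=1
B.r0=1 C.r0=2
B.r0=2 C.r0=0
B.r0=2 C.r0=1
B.r0=2 C.r0=2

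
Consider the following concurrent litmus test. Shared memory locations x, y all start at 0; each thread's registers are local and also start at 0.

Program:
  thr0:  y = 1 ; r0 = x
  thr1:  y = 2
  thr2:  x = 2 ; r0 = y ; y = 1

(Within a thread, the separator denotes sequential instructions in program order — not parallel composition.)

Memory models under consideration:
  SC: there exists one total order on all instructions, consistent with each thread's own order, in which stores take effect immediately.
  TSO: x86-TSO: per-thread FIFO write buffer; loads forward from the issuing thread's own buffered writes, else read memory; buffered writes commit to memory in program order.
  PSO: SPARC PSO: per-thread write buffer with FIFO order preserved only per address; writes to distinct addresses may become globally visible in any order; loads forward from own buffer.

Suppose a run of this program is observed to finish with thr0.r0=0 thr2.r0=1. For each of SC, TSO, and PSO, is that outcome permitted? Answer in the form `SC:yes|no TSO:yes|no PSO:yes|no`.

SC:yes TSO:yes PSO:yes

outcome vector order: (thr0.r0,thr2.r0)
SC (5): 01, 02, 20, 21, 22
TSO (6): 00, 01, 02, 20, 21, 22
PSO (6): 00, 01, 02, 20, 21, 22
target 01 ∈ {SC,TSO,PSO}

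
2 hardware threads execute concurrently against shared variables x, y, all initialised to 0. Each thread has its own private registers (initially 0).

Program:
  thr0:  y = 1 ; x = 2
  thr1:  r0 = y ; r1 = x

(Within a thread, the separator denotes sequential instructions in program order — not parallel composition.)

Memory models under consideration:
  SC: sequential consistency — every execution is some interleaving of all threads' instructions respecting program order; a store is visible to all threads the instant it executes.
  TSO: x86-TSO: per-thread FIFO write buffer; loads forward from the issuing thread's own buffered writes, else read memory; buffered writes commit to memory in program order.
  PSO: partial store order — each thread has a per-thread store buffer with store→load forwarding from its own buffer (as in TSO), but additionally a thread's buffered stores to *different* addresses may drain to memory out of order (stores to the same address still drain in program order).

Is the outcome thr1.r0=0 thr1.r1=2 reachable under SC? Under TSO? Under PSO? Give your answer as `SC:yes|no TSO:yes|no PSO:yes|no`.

outcome vector order: (thr1.r0,thr1.r1)
under SC → 0/0; 0/2; 1/0; 1/2
under TSO → 0/0; 0/2; 1/0; 1/2
under PSO → 0/0; 0/2; 1/0; 1/2
target 0/2 ∈ {SC,TSO,PSO}

SC:yes TSO:yes PSO:yes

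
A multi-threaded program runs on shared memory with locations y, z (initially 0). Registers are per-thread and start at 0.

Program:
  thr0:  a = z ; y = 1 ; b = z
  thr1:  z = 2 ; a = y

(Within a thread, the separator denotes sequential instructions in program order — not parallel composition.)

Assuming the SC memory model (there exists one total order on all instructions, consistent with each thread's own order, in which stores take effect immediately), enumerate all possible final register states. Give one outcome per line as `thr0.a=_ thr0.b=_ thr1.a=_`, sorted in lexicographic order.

outcome vector order: (thr0.a,thr0.b,thr1.a)
|SC outcomes| = 5

thr0.a=0 thr0.b=0 thr1.a=1
thr0.a=0 thr0.b=2 thr1.a=0
thr0.a=0 thr0.b=2 thr1.a=1
thr0.a=2 thr0.b=2 thr1.a=0
thr0.a=2 thr0.b=2 thr1.a=1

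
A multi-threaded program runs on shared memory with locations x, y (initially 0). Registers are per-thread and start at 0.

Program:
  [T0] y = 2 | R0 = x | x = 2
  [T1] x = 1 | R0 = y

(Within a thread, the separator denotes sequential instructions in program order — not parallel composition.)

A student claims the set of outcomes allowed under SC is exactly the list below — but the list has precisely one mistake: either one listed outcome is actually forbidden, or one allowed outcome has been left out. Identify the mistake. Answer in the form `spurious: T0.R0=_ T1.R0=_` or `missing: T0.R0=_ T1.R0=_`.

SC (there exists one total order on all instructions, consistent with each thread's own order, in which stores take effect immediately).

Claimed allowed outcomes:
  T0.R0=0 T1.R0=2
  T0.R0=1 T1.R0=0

outcome vector order: (T0.R0,T1.R0)
SC: 3 outcomes — {<0 2> <1 0> <1 2>}
SC∖claimed = {<1 2>}

missing: T0.R0=1 T1.R0=2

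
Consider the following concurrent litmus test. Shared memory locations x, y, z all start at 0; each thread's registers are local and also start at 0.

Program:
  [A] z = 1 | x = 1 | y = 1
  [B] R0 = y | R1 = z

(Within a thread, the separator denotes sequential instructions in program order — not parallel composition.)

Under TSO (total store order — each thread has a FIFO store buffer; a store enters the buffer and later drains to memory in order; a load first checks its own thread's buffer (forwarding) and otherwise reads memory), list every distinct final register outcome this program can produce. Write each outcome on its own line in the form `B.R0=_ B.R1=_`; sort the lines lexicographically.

B.R0=0 B.R1=0
B.R0=0 B.R1=1
B.R0=1 B.R1=1

outcome vector order: (B.R0,B.R1)
|TSO outcomes| = 3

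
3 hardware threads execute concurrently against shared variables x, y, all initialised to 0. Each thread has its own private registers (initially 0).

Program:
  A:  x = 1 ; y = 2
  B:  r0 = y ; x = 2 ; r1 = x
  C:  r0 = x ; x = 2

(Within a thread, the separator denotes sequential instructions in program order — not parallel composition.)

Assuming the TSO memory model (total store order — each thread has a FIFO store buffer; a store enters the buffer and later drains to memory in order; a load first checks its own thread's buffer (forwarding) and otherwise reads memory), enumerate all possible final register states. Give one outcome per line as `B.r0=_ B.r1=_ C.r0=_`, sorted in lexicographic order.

B.r0=0 B.r1=1 C.r0=0
B.r0=0 B.r1=1 C.r0=1
B.r0=0 B.r1=1 C.r0=2
B.r0=0 B.r1=2 C.r0=0
B.r0=0 B.r1=2 C.r0=1
B.r0=0 B.r1=2 C.r0=2
B.r0=2 B.r1=2 C.r0=0
B.r0=2 B.r1=2 C.r0=1
B.r0=2 B.r1=2 C.r0=2

outcome vector order: (B.r0,B.r1,C.r0)
|TSO outcomes| = 9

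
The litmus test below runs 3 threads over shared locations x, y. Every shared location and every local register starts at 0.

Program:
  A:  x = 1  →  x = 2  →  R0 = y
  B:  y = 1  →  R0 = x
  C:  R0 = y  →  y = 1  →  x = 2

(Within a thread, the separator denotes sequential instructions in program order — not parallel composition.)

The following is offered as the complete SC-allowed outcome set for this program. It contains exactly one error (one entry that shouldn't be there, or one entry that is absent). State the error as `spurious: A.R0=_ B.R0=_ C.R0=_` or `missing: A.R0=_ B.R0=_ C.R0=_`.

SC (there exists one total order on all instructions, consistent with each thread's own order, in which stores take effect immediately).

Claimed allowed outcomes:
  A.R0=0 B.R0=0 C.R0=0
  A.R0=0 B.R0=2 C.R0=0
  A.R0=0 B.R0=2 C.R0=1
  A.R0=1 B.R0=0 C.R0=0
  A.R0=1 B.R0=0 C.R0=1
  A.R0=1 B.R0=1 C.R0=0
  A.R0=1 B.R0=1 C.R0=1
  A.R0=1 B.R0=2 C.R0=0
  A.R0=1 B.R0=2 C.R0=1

outcome vector order: (A.R0,B.R0,C.R0)
SC (8): 020 021 100 101 110 111 120 121
claimed∖SC = {000}

spurious: A.R0=0 B.R0=0 C.R0=0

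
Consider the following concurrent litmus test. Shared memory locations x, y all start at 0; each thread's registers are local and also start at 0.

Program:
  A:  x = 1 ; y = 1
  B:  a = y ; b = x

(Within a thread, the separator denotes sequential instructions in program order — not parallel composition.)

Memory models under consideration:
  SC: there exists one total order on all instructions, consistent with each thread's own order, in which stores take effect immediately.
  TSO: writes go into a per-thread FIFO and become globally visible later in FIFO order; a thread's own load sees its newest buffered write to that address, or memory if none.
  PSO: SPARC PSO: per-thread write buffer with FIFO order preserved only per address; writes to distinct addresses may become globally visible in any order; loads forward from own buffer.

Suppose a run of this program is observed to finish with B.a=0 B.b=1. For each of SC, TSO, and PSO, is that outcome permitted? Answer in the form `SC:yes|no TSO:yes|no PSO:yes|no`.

SC:yes TSO:yes PSO:yes

outcome vector order: (B.a,B.b)
[SC] allowed = {00; 01; 11}
[TSO] allowed = {00; 01; 11}
[PSO] allowed = {00; 01; 10; 11}
target 01 ∈ {SC,TSO,PSO}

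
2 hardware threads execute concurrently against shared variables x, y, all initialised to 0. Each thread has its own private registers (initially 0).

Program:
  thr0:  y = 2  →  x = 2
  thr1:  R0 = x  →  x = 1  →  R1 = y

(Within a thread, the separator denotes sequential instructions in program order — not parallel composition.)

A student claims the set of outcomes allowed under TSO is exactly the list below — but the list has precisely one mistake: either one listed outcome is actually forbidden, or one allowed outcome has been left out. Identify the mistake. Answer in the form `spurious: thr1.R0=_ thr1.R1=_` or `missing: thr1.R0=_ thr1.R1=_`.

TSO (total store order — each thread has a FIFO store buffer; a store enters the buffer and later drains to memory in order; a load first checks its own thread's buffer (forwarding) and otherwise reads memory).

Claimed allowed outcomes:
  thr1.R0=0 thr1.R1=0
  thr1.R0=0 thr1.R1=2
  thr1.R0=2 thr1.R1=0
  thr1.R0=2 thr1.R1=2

outcome vector order: (thr1.R0,thr1.R1)
TSO: 3 outcomes — {<0 0>; <0 2>; <2 2>}
claimed∖TSO = {<2 0>}

spurious: thr1.R0=2 thr1.R1=0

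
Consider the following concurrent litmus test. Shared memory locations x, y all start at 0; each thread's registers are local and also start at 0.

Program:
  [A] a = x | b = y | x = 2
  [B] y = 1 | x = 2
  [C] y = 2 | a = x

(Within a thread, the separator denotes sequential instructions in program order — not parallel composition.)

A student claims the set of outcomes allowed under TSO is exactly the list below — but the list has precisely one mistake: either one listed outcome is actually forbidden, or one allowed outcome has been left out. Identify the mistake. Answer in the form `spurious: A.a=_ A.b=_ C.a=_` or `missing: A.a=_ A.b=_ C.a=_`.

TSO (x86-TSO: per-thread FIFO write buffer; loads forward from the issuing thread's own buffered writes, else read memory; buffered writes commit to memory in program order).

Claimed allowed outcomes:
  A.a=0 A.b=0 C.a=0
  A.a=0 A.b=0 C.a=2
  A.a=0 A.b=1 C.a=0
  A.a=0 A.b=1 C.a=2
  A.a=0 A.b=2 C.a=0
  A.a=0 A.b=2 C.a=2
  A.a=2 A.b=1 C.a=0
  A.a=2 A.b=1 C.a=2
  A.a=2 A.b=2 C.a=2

outcome vector order: (A.a,A.b,C.a)
TSO: 10 outcomes — {(0,0,0); (0,0,2); (0,1,0); (0,1,2); (0,2,0); (0,2,2); (2,1,0); (2,1,2); (2,2,0); (2,2,2)}
TSO∖claimed = {(2,2,0)}

missing: A.a=2 A.b=2 C.a=0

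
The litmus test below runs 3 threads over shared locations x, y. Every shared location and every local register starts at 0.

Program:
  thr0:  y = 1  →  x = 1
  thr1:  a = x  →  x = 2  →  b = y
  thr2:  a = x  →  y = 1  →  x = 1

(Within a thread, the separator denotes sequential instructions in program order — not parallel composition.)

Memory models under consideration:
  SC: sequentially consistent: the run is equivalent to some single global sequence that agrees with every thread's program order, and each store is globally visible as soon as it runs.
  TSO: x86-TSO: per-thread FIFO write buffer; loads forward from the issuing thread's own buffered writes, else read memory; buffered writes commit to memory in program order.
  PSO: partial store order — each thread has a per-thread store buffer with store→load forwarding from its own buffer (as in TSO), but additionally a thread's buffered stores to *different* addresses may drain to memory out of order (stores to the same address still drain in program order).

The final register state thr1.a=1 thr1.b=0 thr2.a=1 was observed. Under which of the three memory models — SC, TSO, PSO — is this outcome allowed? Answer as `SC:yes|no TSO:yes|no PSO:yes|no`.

SC:no TSO:no PSO:yes

outcome vector order: (thr1.a,thr1.b,thr2.a)
[SC] allowed = {000 001 002 010 011 012 110 111 112}
[TSO] allowed = {000 001 002 010 011 012 110 111 112}
[PSO] allowed = {000 001 002 010 011 012 100 101 102 110 111 112}
target 101 ∈ {PSO}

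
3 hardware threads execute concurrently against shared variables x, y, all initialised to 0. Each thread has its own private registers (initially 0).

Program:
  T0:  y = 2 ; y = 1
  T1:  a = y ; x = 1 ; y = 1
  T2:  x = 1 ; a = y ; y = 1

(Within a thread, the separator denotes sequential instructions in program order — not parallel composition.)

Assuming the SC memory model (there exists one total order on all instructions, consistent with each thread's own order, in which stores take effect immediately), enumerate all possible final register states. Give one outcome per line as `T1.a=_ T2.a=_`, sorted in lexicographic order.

outcome vector order: (T1.a,T2.a)
|SC outcomes| = 9

T1.a=0 T2.a=0
T1.a=0 T2.a=1
T1.a=0 T2.a=2
T1.a=1 T2.a=0
T1.a=1 T2.a=1
T1.a=1 T2.a=2
T1.a=2 T2.a=0
T1.a=2 T2.a=1
T1.a=2 T2.a=2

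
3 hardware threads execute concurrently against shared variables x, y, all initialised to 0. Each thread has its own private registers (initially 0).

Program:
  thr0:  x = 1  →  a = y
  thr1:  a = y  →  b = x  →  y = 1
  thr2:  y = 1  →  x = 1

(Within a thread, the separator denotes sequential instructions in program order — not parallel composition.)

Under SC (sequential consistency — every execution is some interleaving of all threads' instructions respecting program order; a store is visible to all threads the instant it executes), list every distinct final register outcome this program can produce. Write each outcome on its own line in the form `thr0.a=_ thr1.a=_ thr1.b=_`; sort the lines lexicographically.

thr0.a=0 thr1.a=0 thr1.b=0
thr0.a=0 thr1.a=0 thr1.b=1
thr0.a=0 thr1.a=1 thr1.b=1
thr0.a=1 thr1.a=0 thr1.b=0
thr0.a=1 thr1.a=0 thr1.b=1
thr0.a=1 thr1.a=1 thr1.b=0
thr0.a=1 thr1.a=1 thr1.b=1

outcome vector order: (thr0.a,thr1.a,thr1.b)
|SC outcomes| = 7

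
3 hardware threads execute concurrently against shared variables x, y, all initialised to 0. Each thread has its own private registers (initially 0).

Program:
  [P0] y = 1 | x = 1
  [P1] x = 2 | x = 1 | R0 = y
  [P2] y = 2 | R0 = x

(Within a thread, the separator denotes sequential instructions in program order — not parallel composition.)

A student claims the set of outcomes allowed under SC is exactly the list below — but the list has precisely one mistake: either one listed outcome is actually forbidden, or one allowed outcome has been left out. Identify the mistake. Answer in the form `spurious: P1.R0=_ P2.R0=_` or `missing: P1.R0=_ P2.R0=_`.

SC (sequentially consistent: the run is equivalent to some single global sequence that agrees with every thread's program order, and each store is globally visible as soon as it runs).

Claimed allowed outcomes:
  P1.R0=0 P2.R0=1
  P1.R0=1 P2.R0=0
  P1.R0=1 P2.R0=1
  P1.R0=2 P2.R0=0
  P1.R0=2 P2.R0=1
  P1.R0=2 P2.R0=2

outcome vector order: (P1.R0,P2.R0)
SC (7): <0 1>; <1 0>; <1 1>; <1 2>; <2 0>; <2 1>; <2 2>
SC∖claimed = {<1 2>}

missing: P1.R0=1 P2.R0=2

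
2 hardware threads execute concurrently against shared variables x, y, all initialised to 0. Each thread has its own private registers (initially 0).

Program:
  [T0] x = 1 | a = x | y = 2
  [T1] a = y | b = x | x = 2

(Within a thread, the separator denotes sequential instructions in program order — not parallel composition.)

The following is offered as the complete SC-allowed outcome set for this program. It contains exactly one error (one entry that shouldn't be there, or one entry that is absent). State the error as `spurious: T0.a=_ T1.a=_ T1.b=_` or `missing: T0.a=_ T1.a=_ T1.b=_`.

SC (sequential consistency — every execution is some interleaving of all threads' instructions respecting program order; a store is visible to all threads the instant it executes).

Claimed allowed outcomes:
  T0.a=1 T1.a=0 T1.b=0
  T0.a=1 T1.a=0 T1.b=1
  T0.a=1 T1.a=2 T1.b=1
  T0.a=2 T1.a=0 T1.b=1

outcome vector order: (T0.a,T1.a,T1.b)
under SC → <1 0 0>, <1 0 1>, <1 2 1>, <2 0 0>, <2 0 1>
SC∖claimed = {<2 0 0>}

missing: T0.a=2 T1.a=0 T1.b=0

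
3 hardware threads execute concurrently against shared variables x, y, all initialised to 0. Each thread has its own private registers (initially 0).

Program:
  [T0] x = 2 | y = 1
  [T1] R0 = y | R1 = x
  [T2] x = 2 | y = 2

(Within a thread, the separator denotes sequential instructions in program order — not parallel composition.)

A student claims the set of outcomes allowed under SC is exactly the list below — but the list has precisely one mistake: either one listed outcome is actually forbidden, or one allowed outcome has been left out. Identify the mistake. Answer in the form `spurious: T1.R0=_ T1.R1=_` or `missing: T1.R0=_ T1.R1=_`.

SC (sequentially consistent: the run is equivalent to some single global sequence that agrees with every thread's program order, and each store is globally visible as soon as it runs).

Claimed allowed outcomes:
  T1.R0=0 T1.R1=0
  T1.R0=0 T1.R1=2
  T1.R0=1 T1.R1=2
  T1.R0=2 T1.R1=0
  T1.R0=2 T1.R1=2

outcome vector order: (T1.R0,T1.R1)
SC: 4 outcomes — {0/0, 0/2, 1/2, 2/2}
claimed∖SC = {2/0}

spurious: T1.R0=2 T1.R1=0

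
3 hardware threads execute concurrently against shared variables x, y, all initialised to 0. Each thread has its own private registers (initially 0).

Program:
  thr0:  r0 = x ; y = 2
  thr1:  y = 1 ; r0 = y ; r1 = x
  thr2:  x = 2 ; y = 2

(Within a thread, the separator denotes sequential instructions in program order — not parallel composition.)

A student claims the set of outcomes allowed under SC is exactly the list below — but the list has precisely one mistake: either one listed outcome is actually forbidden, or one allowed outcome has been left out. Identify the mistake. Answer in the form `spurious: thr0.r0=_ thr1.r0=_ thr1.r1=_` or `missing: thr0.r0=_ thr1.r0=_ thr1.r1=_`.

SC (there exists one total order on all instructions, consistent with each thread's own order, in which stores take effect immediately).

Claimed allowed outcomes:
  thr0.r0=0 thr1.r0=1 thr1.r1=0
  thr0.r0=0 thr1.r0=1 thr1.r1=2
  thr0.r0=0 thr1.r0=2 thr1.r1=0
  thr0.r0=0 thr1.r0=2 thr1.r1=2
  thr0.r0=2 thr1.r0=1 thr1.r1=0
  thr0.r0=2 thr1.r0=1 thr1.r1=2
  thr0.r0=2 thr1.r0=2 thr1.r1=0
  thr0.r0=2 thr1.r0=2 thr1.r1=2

outcome vector order: (thr0.r0,thr1.r0,thr1.r1)
SC: 7 outcomes — {010; 012; 020; 022; 210; 212; 222}
claimed∖SC = {220}

spurious: thr0.r0=2 thr1.r0=2 thr1.r1=0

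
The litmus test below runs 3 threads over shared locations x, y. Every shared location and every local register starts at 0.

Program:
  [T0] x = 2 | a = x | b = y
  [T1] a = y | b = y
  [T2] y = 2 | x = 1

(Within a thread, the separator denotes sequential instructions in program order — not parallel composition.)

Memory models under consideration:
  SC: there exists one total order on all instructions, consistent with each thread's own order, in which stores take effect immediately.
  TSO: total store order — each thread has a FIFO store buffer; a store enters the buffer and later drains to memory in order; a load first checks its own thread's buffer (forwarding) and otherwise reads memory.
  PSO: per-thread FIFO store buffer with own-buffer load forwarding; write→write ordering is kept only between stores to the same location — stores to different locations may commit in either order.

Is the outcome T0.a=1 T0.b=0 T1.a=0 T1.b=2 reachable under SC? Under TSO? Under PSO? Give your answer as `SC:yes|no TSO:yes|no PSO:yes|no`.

SC:no TSO:no PSO:yes

outcome vector order: (T0.a,T0.b,T1.a,T1.b)
[SC] allowed = {<1 2 0 0>; <1 2 0 2>; <1 2 2 2>; <2 0 0 0>; <2 0 0 2>; <2 0 2 2>; <2 2 0 0>; <2 2 0 2>; <2 2 2 2>}
[TSO] allowed = {<1 2 0 0>; <1 2 0 2>; <1 2 2 2>; <2 0 0 0>; <2 0 0 2>; <2 0 2 2>; <2 2 0 0>; <2 2 0 2>; <2 2 2 2>}
[PSO] allowed = {<1 0 0 0>; <1 0 0 2>; <1 0 2 2>; <1 2 0 0>; <1 2 0 2>; <1 2 2 2>; <2 0 0 0>; <2 0 0 2>; <2 0 2 2>; <2 2 0 0>; <2 2 0 2>; <2 2 2 2>}
target <1 0 0 2> ∈ {PSO}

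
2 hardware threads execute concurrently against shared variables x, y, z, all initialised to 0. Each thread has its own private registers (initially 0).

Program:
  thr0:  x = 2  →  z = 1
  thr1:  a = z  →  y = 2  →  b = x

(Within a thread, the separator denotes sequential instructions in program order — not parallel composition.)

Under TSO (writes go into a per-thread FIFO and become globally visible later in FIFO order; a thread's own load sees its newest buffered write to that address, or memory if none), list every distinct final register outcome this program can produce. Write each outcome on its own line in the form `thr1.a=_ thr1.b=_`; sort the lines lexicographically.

thr1.a=0 thr1.b=0
thr1.a=0 thr1.b=2
thr1.a=1 thr1.b=2

outcome vector order: (thr1.a,thr1.b)
|TSO outcomes| = 3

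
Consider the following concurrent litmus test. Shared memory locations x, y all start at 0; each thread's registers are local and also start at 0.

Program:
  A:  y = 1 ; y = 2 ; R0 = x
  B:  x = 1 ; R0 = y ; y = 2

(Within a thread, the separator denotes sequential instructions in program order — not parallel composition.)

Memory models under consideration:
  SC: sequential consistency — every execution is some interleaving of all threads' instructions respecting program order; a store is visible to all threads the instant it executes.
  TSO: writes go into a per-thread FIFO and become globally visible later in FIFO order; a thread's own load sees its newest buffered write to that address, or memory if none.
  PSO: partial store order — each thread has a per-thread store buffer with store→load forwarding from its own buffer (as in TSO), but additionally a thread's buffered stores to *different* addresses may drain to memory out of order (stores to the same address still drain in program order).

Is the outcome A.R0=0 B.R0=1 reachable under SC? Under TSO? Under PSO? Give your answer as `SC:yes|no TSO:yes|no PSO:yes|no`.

SC:no TSO:yes PSO:yes

outcome vector order: (A.R0,B.R0)
SC: 4 outcomes — {(0,2) (1,0) (1,1) (1,2)}
TSO: 6 outcomes — {(0,0) (0,1) (0,2) (1,0) (1,1) (1,2)}
PSO: 6 outcomes — {(0,0) (0,1) (0,2) (1,0) (1,1) (1,2)}
target (0,1) ∈ {TSO,PSO}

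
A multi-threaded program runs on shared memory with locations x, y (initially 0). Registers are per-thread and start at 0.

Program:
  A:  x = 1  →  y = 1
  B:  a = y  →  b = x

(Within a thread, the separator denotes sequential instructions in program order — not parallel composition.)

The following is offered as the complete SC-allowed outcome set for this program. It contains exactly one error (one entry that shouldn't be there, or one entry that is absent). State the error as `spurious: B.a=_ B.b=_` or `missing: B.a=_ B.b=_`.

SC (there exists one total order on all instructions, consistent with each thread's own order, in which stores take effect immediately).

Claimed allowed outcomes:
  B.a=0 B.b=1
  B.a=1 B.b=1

missing: B.a=0 B.b=0

outcome vector order: (B.a,B.b)
[SC] allowed = {(0,0); (0,1); (1,1)}
SC∖claimed = {(0,0)}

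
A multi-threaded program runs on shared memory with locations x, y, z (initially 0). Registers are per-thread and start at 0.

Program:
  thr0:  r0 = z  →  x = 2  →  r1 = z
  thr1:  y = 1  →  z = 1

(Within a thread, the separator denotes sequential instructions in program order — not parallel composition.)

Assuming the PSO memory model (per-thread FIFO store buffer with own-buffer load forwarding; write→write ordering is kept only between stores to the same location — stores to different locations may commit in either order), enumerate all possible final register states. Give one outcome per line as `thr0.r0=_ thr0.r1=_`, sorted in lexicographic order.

outcome vector order: (thr0.r0,thr0.r1)
|PSO outcomes| = 3

thr0.r0=0 thr0.r1=0
thr0.r0=0 thr0.r1=1
thr0.r0=1 thr0.r1=1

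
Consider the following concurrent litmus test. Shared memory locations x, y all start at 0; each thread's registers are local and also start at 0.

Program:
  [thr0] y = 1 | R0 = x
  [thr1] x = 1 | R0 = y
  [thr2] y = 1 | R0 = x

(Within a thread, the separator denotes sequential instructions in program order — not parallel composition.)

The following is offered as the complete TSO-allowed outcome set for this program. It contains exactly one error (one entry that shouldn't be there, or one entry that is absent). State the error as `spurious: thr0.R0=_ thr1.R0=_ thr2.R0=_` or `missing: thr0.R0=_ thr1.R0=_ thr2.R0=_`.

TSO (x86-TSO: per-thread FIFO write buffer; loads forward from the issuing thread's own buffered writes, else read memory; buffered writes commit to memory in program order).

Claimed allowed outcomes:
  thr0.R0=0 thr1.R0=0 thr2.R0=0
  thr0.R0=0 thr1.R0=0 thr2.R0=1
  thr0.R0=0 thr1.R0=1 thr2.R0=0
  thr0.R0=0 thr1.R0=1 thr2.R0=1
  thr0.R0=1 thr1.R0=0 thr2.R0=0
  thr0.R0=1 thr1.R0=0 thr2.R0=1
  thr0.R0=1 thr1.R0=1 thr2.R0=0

outcome vector order: (thr0.R0,thr1.R0,thr2.R0)
TSO (8): 000; 001; 010; 011; 100; 101; 110; 111
TSO∖claimed = {111}

missing: thr0.R0=1 thr1.R0=1 thr2.R0=1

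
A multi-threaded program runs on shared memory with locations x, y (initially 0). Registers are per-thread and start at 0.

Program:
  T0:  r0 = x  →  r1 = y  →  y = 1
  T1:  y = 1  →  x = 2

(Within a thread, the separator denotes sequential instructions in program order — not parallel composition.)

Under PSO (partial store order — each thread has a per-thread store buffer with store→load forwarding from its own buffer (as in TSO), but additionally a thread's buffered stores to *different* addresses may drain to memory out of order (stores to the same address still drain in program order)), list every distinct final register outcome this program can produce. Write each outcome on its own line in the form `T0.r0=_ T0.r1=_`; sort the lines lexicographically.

T0.r0=0 T0.r1=0
T0.r0=0 T0.r1=1
T0.r0=2 T0.r1=0
T0.r0=2 T0.r1=1

outcome vector order: (T0.r0,T0.r1)
|PSO outcomes| = 4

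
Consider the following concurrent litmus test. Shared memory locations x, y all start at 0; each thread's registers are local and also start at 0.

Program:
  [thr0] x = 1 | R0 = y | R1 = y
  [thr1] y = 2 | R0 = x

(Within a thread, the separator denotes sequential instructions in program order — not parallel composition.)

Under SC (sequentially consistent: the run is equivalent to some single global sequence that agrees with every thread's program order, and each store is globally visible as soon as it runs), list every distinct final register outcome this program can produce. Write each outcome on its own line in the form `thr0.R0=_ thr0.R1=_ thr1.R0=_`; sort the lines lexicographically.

outcome vector order: (thr0.R0,thr0.R1,thr1.R0)
|SC outcomes| = 4

thr0.R0=0 thr0.R1=0 thr1.R0=1
thr0.R0=0 thr0.R1=2 thr1.R0=1
thr0.R0=2 thr0.R1=2 thr1.R0=0
thr0.R0=2 thr0.R1=2 thr1.R0=1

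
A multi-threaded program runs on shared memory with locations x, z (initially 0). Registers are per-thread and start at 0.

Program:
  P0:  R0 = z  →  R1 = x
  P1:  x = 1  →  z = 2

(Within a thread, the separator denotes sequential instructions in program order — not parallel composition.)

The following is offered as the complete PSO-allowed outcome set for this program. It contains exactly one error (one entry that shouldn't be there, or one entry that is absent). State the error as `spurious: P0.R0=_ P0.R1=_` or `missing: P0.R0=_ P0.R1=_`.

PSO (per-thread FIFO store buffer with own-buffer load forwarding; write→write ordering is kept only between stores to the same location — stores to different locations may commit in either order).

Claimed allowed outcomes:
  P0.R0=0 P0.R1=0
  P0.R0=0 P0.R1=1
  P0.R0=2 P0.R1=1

missing: P0.R0=2 P0.R1=0

outcome vector order: (P0.R0,P0.R1)
PSO: 4 outcomes — {<0 0>, <0 1>, <2 0>, <2 1>}
PSO∖claimed = {<2 0>}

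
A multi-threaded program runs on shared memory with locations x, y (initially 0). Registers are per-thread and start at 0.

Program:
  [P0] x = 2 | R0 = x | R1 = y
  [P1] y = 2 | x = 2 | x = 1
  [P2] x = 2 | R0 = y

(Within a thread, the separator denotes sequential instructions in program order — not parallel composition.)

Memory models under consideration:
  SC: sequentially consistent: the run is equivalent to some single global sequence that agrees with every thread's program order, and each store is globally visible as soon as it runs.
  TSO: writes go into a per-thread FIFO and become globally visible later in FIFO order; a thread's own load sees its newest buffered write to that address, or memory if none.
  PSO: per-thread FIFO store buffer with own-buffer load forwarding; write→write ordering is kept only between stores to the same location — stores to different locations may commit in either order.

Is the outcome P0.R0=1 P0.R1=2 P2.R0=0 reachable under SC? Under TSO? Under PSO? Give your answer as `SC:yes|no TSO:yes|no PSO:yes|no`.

SC:yes TSO:yes PSO:yes

outcome vector order: (P0.R0,P0.R1,P2.R0)
SC: 6 outcomes — {<1 2 0>; <1 2 2>; <2 0 0>; <2 0 2>; <2 2 0>; <2 2 2>}
TSO: 6 outcomes — {<1 2 0>; <1 2 2>; <2 0 0>; <2 0 2>; <2 2 0>; <2 2 2>}
PSO: 8 outcomes — {<1 0 0>; <1 0 2>; <1 2 0>; <1 2 2>; <2 0 0>; <2 0 2>; <2 2 0>; <2 2 2>}
target <1 2 0> ∈ {SC,TSO,PSO}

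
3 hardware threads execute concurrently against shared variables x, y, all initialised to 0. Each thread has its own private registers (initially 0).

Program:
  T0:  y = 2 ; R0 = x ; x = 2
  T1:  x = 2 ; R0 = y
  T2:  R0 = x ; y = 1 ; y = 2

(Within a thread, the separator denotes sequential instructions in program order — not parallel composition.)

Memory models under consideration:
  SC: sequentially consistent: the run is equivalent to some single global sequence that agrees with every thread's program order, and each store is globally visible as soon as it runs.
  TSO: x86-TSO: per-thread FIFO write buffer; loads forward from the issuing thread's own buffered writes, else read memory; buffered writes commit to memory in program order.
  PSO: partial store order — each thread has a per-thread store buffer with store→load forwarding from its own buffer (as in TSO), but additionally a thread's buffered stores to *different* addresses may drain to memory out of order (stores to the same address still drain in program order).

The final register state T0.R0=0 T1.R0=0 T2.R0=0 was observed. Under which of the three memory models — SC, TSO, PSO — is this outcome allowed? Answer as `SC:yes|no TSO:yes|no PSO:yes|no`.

outcome vector order: (T0.R0,T1.R0,T2.R0)
SC (10): <0 1 0>; <0 1 2>; <0 2 0>; <0 2 2>; <2 0 0>; <2 0 2>; <2 1 0>; <2 1 2>; <2 2 0>; <2 2 2>
TSO (12): <0 0 0>; <0 0 2>; <0 1 0>; <0 1 2>; <0 2 0>; <0 2 2>; <2 0 0>; <2 0 2>; <2 1 0>; <2 1 2>; <2 2 0>; <2 2 2>
PSO (12): <0 0 0>; <0 0 2>; <0 1 0>; <0 1 2>; <0 2 0>; <0 2 2>; <2 0 0>; <2 0 2>; <2 1 0>; <2 1 2>; <2 2 0>; <2 2 2>
target <0 0 0> ∈ {TSO,PSO}

SC:no TSO:yes PSO:yes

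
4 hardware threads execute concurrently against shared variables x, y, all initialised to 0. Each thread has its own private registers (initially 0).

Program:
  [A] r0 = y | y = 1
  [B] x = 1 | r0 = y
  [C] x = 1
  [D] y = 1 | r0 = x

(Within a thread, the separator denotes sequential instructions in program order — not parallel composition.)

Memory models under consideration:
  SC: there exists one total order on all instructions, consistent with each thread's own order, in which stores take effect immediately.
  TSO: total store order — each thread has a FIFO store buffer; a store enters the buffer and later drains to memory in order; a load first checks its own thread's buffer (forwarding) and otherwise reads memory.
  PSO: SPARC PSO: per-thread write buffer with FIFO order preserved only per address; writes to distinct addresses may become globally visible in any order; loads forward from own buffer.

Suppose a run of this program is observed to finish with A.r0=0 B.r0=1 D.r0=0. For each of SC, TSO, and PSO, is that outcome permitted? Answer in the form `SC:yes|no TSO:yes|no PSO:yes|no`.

SC:yes TSO:yes PSO:yes

outcome vector order: (A.r0,B.r0,D.r0)
SC: 6 outcomes — {(0,0,1), (0,1,0), (0,1,1), (1,0,1), (1,1,0), (1,1,1)}
TSO: 8 outcomes — {(0,0,0), (0,0,1), (0,1,0), (0,1,1), (1,0,0), (1,0,1), (1,1,0), (1,1,1)}
PSO: 8 outcomes — {(0,0,0), (0,0,1), (0,1,0), (0,1,1), (1,0,0), (1,0,1), (1,1,0), (1,1,1)}
target (0,1,0) ∈ {SC,TSO,PSO}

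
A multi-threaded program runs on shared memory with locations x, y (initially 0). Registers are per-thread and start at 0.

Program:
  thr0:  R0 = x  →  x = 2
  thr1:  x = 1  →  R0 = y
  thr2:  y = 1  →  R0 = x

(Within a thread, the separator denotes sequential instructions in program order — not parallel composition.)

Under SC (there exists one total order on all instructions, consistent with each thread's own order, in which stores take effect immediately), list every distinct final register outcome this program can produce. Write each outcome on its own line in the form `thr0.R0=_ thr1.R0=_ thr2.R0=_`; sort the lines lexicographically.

thr0.R0=0 thr1.R0=0 thr2.R0=1
thr0.R0=0 thr1.R0=0 thr2.R0=2
thr0.R0=0 thr1.R0=1 thr2.R0=0
thr0.R0=0 thr1.R0=1 thr2.R0=1
thr0.R0=0 thr1.R0=1 thr2.R0=2
thr0.R0=1 thr1.R0=0 thr2.R0=1
thr0.R0=1 thr1.R0=0 thr2.R0=2
thr0.R0=1 thr1.R0=1 thr2.R0=0
thr0.R0=1 thr1.R0=1 thr2.R0=1
thr0.R0=1 thr1.R0=1 thr2.R0=2

outcome vector order: (thr0.R0,thr1.R0,thr2.R0)
|SC outcomes| = 10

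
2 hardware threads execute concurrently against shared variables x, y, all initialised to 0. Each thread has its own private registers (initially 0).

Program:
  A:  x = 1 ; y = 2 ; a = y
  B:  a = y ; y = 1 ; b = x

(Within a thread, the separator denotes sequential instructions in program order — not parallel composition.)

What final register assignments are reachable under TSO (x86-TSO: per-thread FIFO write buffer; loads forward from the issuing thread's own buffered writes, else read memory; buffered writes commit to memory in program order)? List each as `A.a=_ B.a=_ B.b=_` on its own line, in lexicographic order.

A.a=1 B.a=0 B.b=0
A.a=1 B.a=0 B.b=1
A.a=1 B.a=2 B.b=1
A.a=2 B.a=0 B.b=0
A.a=2 B.a=0 B.b=1
A.a=2 B.a=2 B.b=1

outcome vector order: (A.a,B.a,B.b)
|TSO outcomes| = 6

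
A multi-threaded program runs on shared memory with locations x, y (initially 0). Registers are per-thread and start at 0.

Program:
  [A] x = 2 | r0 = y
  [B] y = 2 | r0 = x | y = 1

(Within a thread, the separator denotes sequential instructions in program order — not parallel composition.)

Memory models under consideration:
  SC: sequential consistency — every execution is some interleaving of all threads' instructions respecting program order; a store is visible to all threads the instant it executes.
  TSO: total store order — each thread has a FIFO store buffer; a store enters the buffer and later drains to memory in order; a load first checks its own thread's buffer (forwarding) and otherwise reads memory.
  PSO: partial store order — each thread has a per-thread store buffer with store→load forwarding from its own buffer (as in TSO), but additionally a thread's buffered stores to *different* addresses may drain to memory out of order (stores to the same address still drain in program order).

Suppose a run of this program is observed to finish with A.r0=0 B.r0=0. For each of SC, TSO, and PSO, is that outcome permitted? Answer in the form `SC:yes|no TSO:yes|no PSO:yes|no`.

outcome vector order: (A.r0,B.r0)
SC (5): 02; 10; 12; 20; 22
TSO (6): 00; 02; 10; 12; 20; 22
PSO (6): 00; 02; 10; 12; 20; 22
target 00 ∈ {TSO,PSO}

SC:no TSO:yes PSO:yes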